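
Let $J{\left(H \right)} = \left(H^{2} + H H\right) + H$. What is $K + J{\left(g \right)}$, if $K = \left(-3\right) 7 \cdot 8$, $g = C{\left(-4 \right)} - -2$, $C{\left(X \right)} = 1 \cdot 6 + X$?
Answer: $-132$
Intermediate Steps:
$C{\left(X \right)} = 6 + X$
$g = 4$ ($g = \left(6 - 4\right) - -2 = 2 + 2 = 4$)
$J{\left(H \right)} = H + 2 H^{2}$ ($J{\left(H \right)} = \left(H^{2} + H^{2}\right) + H = 2 H^{2} + H = H + 2 H^{2}$)
$K = -168$ ($K = \left(-21\right) 8 = -168$)
$K + J{\left(g \right)} = -168 + 4 \left(1 + 2 \cdot 4\right) = -168 + 4 \left(1 + 8\right) = -168 + 4 \cdot 9 = -168 + 36 = -132$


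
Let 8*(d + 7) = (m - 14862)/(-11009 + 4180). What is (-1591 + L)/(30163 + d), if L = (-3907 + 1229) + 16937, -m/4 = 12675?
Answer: 346039088/823774077 ≈ 0.42007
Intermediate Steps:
m = -50700 (m = -4*12675 = -50700)
L = 14259 (L = -2678 + 16937 = 14259)
d = -158431/27316 (d = -7 + ((-50700 - 14862)/(-11009 + 4180))/8 = -7 + (-65562/(-6829))/8 = -7 + (-65562*(-1/6829))/8 = -7 + (⅛)*(65562/6829) = -7 + 32781/27316 = -158431/27316 ≈ -5.7999)
(-1591 + L)/(30163 + d) = (-1591 + 14259)/(30163 - 158431/27316) = 12668/(823774077/27316) = 12668*(27316/823774077) = 346039088/823774077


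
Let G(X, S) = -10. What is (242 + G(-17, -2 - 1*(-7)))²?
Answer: 53824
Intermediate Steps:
(242 + G(-17, -2 - 1*(-7)))² = (242 - 10)² = 232² = 53824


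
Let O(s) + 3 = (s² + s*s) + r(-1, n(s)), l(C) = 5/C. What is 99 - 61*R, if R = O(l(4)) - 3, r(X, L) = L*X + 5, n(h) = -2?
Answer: -1221/8 ≈ -152.63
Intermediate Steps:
r(X, L) = 5 + L*X
O(s) = 4 + 2*s² (O(s) = -3 + ((s² + s*s) + (5 - 2*(-1))) = -3 + ((s² + s²) + (5 + 2)) = -3 + (2*s² + 7) = -3 + (7 + 2*s²) = 4 + 2*s²)
R = 33/8 (R = (4 + 2*(5/4)²) - 3 = (4 + 2*(25/16)) - 3 = (4 + 25/8) - 3 = 57/8 - 3 = 33/8 ≈ 4.1250)
99 - 61*R = 99 - 61*33/8 = 99 - 2013/8 = -1221/8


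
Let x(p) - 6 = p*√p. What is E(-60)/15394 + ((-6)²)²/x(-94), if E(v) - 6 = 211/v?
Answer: 365299351/38359692840 + 30456*I*√94/207655 ≈ 0.009523 + 1.422*I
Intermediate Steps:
x(p) = 6 + p^(3/2) (x(p) = 6 + p*√p = 6 + p^(3/2))
E(v) = 6 + 211/v
E(-60)/15394 + ((-6)²)²/x(-94) = (6 + 211/(-60))/15394 + ((-6)²)²/(6 + (-94)^(3/2)) = (6 + 211*(-1/60))*(1/15394) + 36²/(6 - 94*I*√94) = (6 - 211/60)*(1/15394) + 1296/(6 - 94*I*√94) = (149/60)*(1/15394) + 1296/(6 - 94*I*√94) = 149/923640 + 1296/(6 - 94*I*√94)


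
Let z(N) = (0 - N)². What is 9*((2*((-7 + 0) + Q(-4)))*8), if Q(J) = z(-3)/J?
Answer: -1332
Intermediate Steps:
z(N) = N² (z(N) = (-N)² = N²)
Q(J) = 9/J (Q(J) = (-3)²/J = 9/J)
9*((2*((-7 + 0) + Q(-4)))*8) = 9*((2*((-7 + 0) + 9/(-4)))*8) = 9*((2*(-7 + 9*(-¼)))*8) = 9*((2*(-7 - 9/4))*8) = 9*((2*(-37/4))*8) = 9*(-37/2*8) = 9*(-148) = -1332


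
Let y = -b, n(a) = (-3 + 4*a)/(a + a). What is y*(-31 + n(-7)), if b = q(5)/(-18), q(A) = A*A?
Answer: -10075/252 ≈ -39.980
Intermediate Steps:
q(A) = A²
n(a) = (-3 + 4*a)/(2*a) (n(a) = (-3 + 4*a)/((2*a)) = (-3 + 4*a)*(1/(2*a)) = (-3 + 4*a)/(2*a))
b = -25/18 (b = 5²/(-18) = 25*(-1/18) = -25/18 ≈ -1.3889)
y = 25/18 (y = -1*(-25/18) = 25/18 ≈ 1.3889)
y*(-31 + n(-7)) = 25*(-31 + (2 - 3/2/(-7)))/18 = 25*(-31 + (2 - 3/2*(-⅐)))/18 = 25*(-31 + (2 + 3/14))/18 = 25*(-31 + 31/14)/18 = (25/18)*(-403/14) = -10075/252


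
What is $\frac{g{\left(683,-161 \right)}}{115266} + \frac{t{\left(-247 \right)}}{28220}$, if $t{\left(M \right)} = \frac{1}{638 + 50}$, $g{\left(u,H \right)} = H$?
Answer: $- \frac{1562878847}{1118965442880} \approx -0.0013967$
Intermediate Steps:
$t{\left(M \right)} = \frac{1}{688}$
$\frac{g{\left(683,-161 \right)}}{115266} + \frac{t{\left(-247 \right)}}{28220} = - \frac{161}{115266} + \frac{1}{688 \cdot 28220} = \left(-161\right) \frac{1}{115266} + \frac{1}{688} \cdot \frac{1}{28220} = - \frac{161}{115266} + \frac{1}{19415360} = - \frac{1562878847}{1118965442880}$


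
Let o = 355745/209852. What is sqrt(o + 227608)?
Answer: sqrt(2505861081511343)/104926 ≈ 477.08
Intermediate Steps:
o = 355745/209852 (o = 355745*(1/209852) = 355745/209852 ≈ 1.6952)
sqrt(o + 227608) = sqrt(355745/209852 + 227608) = sqrt(47764349761/209852) = sqrt(2505861081511343)/104926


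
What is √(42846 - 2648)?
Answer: √40198 ≈ 200.49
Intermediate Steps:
√(42846 - 2648) = √40198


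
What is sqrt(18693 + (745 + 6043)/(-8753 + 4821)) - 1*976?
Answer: -976 + sqrt(18061172126)/983 ≈ -839.28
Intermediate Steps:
sqrt(18693 + (745 + 6043)/(-8753 + 4821)) - 1*976 = sqrt(18693 + 6788/(-3932)) - 976 = sqrt(18693 + 6788*(-1/3932)) - 976 = sqrt(18693 - 1697/983) - 976 = sqrt(18373522/983) - 976 = sqrt(18061172126)/983 - 976 = -976 + sqrt(18061172126)/983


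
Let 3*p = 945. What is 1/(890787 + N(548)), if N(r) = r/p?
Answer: 315/280598453 ≈ 1.1226e-6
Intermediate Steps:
p = 315 (p = (1/3)*945 = 315)
N(r) = r/315
1/(890787 + N(548)) = 1/(890787 + (1/315)*548) = 1/(890787 + 548/315) = 1/(280598453/315) = 315/280598453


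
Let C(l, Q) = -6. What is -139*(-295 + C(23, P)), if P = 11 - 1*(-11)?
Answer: 41839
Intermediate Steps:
P = 22 (P = 11 + 11 = 22)
-139*(-295 + C(23, P)) = -139*(-295 - 6) = -139*(-301) = 41839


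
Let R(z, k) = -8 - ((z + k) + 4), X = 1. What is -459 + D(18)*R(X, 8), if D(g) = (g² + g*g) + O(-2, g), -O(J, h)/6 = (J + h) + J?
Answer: -12303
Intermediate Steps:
O(J, h) = -12*J - 6*h (O(J, h) = -6*((J + h) + J) = -6*(h + 2*J) = -12*J - 6*h)
R(z, k) = -12 - k - z (R(z, k) = -8 - ((k + z) + 4) = -8 - (4 + k + z) = -8 + (-4 - k - z) = -12 - k - z)
D(g) = 24 - 6*g + 2*g² (D(g) = (g² + g*g) + (-12*(-2) - 6*g) = (g² + g²) + (24 - 6*g) = 2*g² + (24 - 6*g) = 24 - 6*g + 2*g²)
-459 + D(18)*R(X, 8) = -459 + (24 - 6*18 + 2*18²)*(-12 - 1*8 - 1*1) = -459 + (24 - 108 + 2*324)*(-12 - 8 - 1) = -459 + (24 - 108 + 648)*(-21) = -459 + 564*(-21) = -459 - 11844 = -12303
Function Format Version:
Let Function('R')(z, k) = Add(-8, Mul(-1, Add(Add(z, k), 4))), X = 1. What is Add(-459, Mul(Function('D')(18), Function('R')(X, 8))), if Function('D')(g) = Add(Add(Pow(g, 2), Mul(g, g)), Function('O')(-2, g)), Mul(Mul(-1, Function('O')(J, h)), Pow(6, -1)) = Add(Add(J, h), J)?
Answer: -12303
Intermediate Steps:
Function('O')(J, h) = Add(Mul(-12, J), Mul(-6, h)) (Function('O')(J, h) = Mul(-6, Add(Add(J, h), J)) = Mul(-6, Add(h, Mul(2, J))) = Add(Mul(-12, J), Mul(-6, h)))
Function('R')(z, k) = Add(-12, Mul(-1, k), Mul(-1, z)) (Function('R')(z, k) = Add(-8, Mul(-1, Add(Add(k, z), 4))) = Add(-8, Mul(-1, Add(4, k, z))) = Add(-8, Add(-4, Mul(-1, k), Mul(-1, z))) = Add(-12, Mul(-1, k), Mul(-1, z)))
Function('D')(g) = Add(24, Mul(-6, g), Mul(2, Pow(g, 2))) (Function('D')(g) = Add(Add(Pow(g, 2), Mul(g, g)), Add(Mul(-12, -2), Mul(-6, g))) = Add(Add(Pow(g, 2), Pow(g, 2)), Add(24, Mul(-6, g))) = Add(Mul(2, Pow(g, 2)), Add(24, Mul(-6, g))) = Add(24, Mul(-6, g), Mul(2, Pow(g, 2))))
Add(-459, Mul(Function('D')(18), Function('R')(X, 8))) = Add(-459, Mul(Add(24, Mul(-6, 18), Mul(2, Pow(18, 2))), Add(-12, Mul(-1, 8), Mul(-1, 1)))) = Add(-459, Mul(Add(24, -108, Mul(2, 324)), Add(-12, -8, -1))) = Add(-459, Mul(Add(24, -108, 648), -21)) = Add(-459, Mul(564, -21)) = Add(-459, -11844) = -12303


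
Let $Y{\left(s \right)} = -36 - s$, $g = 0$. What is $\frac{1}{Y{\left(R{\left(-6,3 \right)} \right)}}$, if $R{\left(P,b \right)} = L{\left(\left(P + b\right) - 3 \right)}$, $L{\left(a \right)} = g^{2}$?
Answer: $- \frac{1}{36} \approx -0.027778$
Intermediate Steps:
$L{\left(a \right)} = 0$ ($L{\left(a \right)} = 0^{2} = 0$)
$R{\left(P,b \right)} = 0$
$\frac{1}{Y{\left(R{\left(-6,3 \right)} \right)}} = \frac{1}{-36 - 0} = \frac{1}{-36 + 0} = \frac{1}{-36} = - \frac{1}{36}$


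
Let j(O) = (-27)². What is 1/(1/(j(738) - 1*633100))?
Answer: -632371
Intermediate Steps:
j(O) = 729
1/(1/(j(738) - 1*633100)) = 1/(1/(729 - 1*633100)) = 1/(1/(729 - 633100)) = 1/(1/(-632371)) = 1/(-1/632371) = -632371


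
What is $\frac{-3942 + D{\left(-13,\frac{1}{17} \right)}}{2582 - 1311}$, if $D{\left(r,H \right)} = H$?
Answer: $- \frac{67013}{21607} \approx -3.1014$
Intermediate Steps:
$\frac{-3942 + D{\left(-13,\frac{1}{17} \right)}}{2582 - 1311} = \frac{-3942 + \frac{1}{17}}{2582 - 1311} = \frac{-3942 + \frac{1}{17}}{1271} = \left(- \frac{67013}{17}\right) \frac{1}{1271} = - \frac{67013}{21607}$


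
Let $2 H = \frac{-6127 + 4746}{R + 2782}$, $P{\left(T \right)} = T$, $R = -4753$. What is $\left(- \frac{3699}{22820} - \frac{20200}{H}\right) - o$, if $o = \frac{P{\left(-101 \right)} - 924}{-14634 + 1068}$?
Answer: $- \frac{1760796622538861}{30537472980} \approx -57660.0$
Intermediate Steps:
$H = \frac{1381}{3942}$ ($H = \frac{\left(-6127 + 4746\right) \frac{1}{-4753 + 2782}}{2} = \frac{\left(-1381\right) \frac{1}{-1971}}{2} = \frac{\left(-1381\right) \left(- \frac{1}{1971}\right)}{2} = \frac{1}{2} \cdot \frac{1381}{1971} = \frac{1381}{3942} \approx 0.35033$)
$o = \frac{1025}{13566}$ ($o = \frac{-101 - 924}{-14634 + 1068} = - \frac{1025}{-13566} = \left(-1025\right) \left(- \frac{1}{13566}\right) = \frac{1025}{13566} \approx 0.075557$)
$\left(- \frac{3699}{22820} - \frac{20200}{H}\right) - o = \left(- \frac{3699}{22820} - \frac{20200}{\frac{1381}{3942}}\right) - \frac{1025}{13566} = \left(\left(-3699\right) \frac{1}{22820} - \frac{79628400}{1381}\right) - \frac{1025}{13566} = \left(- \frac{3699}{22820} - \frac{79628400}{1381}\right) - \frac{1025}{13566} = - \frac{1817125196319}{31514420} - \frac{1025}{13566} = - \frac{1760796622538861}{30537472980}$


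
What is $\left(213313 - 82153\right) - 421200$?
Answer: $-290040$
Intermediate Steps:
$\left(213313 - 82153\right) - 421200 = 131160 - 421200 = -290040$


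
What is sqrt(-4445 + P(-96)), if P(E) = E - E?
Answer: I*sqrt(4445) ≈ 66.671*I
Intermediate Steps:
P(E) = 0
sqrt(-4445 + P(-96)) = sqrt(-4445 + 0) = sqrt(-4445) = I*sqrt(4445)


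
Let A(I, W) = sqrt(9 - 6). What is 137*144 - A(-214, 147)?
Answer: 19728 - sqrt(3) ≈ 19726.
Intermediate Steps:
A(I, W) = sqrt(3)
137*144 - A(-214, 147) = 137*144 - sqrt(3) = 19728 - sqrt(3)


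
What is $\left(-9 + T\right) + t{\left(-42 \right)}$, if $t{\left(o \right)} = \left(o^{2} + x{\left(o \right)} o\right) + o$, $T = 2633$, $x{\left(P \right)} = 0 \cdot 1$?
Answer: $4346$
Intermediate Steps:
$x{\left(P \right)} = 0$
$t{\left(o \right)} = o + o^{2}$ ($t{\left(o \right)} = \left(o^{2} + 0 o\right) + o = \left(o^{2} + 0\right) + o = o^{2} + o = o + o^{2}$)
$\left(-9 + T\right) + t{\left(-42 \right)} = \left(-9 + 2633\right) - 42 \left(1 - 42\right) = 2624 - -1722 = 2624 + 1722 = 4346$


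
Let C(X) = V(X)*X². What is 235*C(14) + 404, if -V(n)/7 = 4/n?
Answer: -91716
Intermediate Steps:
V(n) = -28/n
C(X) = -28*X (C(X) = (-28/X)*X² = -28*X)
235*C(14) + 404 = 235*(-28*14) + 404 = 235*(-392) + 404 = -92120 + 404 = -91716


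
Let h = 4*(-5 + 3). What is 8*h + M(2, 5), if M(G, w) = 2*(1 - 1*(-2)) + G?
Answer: -56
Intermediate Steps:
h = -8 (h = 4*(-2) = -8)
M(G, w) = 6 + G (M(G, w) = 2*(1 + 2) + G = 2*3 + G = 6 + G)
8*h + M(2, 5) = 8*(-8) + (6 + 2) = -64 + 8 = -56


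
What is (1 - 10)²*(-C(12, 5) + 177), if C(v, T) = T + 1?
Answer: 13851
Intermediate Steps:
C(v, T) = 1 + T
(1 - 10)²*(-C(12, 5) + 177) = (1 - 10)²*(-(1 + 5) + 177) = (-9)²*(-1*6 + 177) = 81*(-6 + 177) = 81*171 = 13851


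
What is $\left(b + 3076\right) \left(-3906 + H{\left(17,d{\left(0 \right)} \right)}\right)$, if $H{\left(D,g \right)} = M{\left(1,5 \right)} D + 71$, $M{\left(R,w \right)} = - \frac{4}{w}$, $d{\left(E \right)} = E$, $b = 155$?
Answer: $- \frac{62174133}{5} \approx -1.2435 \cdot 10^{7}$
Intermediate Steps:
$H{\left(D,g \right)} = 71 - \frac{4 D}{5}$ ($H{\left(D,g \right)} = - \frac{4}{5} D + 71 = \left(-4\right) \frac{1}{5} D + 71 = - \frac{4 D}{5} + 71 = 71 - \frac{4 D}{5}$)
$\left(b + 3076\right) \left(-3906 + H{\left(17,d{\left(0 \right)} \right)}\right) = \left(155 + 3076\right) \left(-3906 + \left(71 - \frac{68}{5}\right)\right) = 3231 \left(-3906 + \left(71 - \frac{68}{5}\right)\right) = 3231 \left(-3906 + \frac{287}{5}\right) = 3231 \left(- \frac{19243}{5}\right) = - \frac{62174133}{5}$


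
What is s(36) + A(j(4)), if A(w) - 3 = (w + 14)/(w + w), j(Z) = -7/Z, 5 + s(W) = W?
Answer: 61/2 ≈ 30.500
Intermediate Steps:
s(W) = -5 + W
A(w) = 3 + (14 + w)/(2*w) (A(w) = 3 + (w + 14)/(w + w) = 3 + (14 + w)/((2*w)) = 3 + (14 + w)*(1/(2*w)) = 3 + (14 + w)/(2*w))
s(36) + A(j(4)) = (-5 + 36) + (7/2 + 7/((-7/4))) = 31 + (7/2 + 7/((-7*¼))) = 31 + (7/2 + 7/(-7/4)) = 31 + (7/2 + 7*(-4/7)) = 31 + (7/2 - 4) = 31 - ½ = 61/2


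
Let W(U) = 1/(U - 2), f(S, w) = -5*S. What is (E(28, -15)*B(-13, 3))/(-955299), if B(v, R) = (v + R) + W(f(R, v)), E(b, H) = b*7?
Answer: 11172/5413361 ≈ 0.0020638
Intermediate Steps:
E(b, H) = 7*b
W(U) = 1/(-2 + U)
B(v, R) = R + v + 1/(-2 - 5*R) (B(v, R) = (v + R) + 1/(-2 - 5*R) = (R + v) + 1/(-2 - 5*R) = R + v + 1/(-2 - 5*R))
(E(28, -15)*B(-13, 3))/(-955299) = ((7*28)*((-1 + (2 + 5*3)*(3 - 13))/(2 + 5*3)))/(-955299) = (196*((-1 + (2 + 15)*(-10))/(2 + 15)))*(-1/955299) = (196*((-1 + 17*(-10))/17))*(-1/955299) = (196*((-1 - 170)/17))*(-1/955299) = (196*((1/17)*(-171)))*(-1/955299) = (196*(-171/17))*(-1/955299) = -33516/17*(-1/955299) = 11172/5413361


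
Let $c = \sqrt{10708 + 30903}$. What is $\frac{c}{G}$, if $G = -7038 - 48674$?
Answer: $- \frac{\sqrt{41611}}{55712} \approx -0.0036615$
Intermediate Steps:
$c = \sqrt{41611} \approx 203.99$
$G = -55712$ ($G = -7038 - 48674 = -55712$)
$\frac{c}{G} = \frac{\sqrt{41611}}{-55712} = \sqrt{41611} \left(- \frac{1}{55712}\right) = - \frac{\sqrt{41611}}{55712}$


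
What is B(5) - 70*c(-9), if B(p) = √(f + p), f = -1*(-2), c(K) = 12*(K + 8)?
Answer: 840 + √7 ≈ 842.65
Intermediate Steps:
c(K) = 96 + 12*K (c(K) = 12*(8 + K) = 96 + 12*K)
f = 2
B(p) = √(2 + p)
B(5) - 70*c(-9) = √(2 + 5) - 70*(96 + 12*(-9)) = √7 - 70*(96 - 108) = √7 - 70*(-12) = √7 + 840 = 840 + √7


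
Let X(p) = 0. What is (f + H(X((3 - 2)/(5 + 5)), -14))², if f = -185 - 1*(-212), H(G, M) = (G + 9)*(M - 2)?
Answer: 13689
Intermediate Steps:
H(G, M) = (-2 + M)*(9 + G) (H(G, M) = (9 + G)*(-2 + M) = (-2 + M)*(9 + G))
f = 27 (f = -185 + 212 = 27)
(f + H(X((3 - 2)/(5 + 5)), -14))² = (27 + (-18 - 2*0 + 9*(-14) + 0*(-14)))² = (27 + (-18 + 0 - 126 + 0))² = (27 - 144)² = (-117)² = 13689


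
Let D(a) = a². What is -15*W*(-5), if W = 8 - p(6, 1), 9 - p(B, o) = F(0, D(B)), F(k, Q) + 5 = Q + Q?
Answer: 4950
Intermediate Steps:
F(k, Q) = -5 + 2*Q (F(k, Q) = -5 + (Q + Q) = -5 + 2*Q)
p(B, o) = 14 - 2*B² (p(B, o) = 9 - (-5 + 2*B²) = 9 + (5 - 2*B²) = 14 - 2*B²)
W = 66 (W = 8 - (14 - 2*6²) = 8 - (14 - 2*36) = 8 - (14 - 72) = 8 - 1*(-58) = 8 + 58 = 66)
-15*W*(-5) = -15*66*(-5) = -990*(-5) = 4950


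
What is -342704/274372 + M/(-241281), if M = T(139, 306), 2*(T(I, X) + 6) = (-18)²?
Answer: -6894230488/5516729211 ≈ -1.2497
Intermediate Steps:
T(I, X) = 156 (T(I, X) = -6 + (½)*(-18)² = -6 + (½)*324 = -6 + 162 = 156)
M = 156
-342704/274372 + M/(-241281) = -342704/274372 + 156/(-241281) = -342704*1/274372 + 156*(-1/241281) = -85676/68593 - 52/80427 = -6894230488/5516729211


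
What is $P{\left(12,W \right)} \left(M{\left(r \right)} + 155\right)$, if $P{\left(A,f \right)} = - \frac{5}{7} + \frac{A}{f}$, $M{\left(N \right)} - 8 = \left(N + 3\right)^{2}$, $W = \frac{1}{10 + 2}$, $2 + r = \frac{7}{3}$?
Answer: $\frac{1571701}{63} \approx 24948.0$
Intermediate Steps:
$r = \frac{1}{3}$ ($r = -2 + \frac{7}{3} = \frac{1}{3} \approx 0.33333$)
$W = \frac{1}{12} \approx 0.083333$
$M{\left(N \right)} = 8 + \left(3 + N\right)^{2}$ ($M{\left(N \right)} = 8 + \left(N + 3\right)^{2} = 8 + \left(3 + N\right)^{2}$)
$P{\left(A,f \right)} = - \frac{5}{7} + \frac{A}{f}$ ($P{\left(A,f \right)} = \left(-5\right) \frac{1}{7} + \frac{A}{f} = - \frac{5}{7} + \frac{A}{f}$)
$P{\left(12,W \right)} \left(M{\left(r \right)} + 155\right) = \left(- \frac{5}{7} + 12 \frac{1}{\frac{1}{12}}\right) \left(\left(8 + \left(3 + \frac{1}{3}\right)^{2}\right) + 155\right) = \left(- \frac{5}{7} + 12 \cdot 12\right) \left(\left(8 + \left(\frac{10}{3}\right)^{2}\right) + 155\right) = \left(- \frac{5}{7} + 144\right) \left(\left(8 + \frac{100}{9}\right) + 155\right) = \frac{1003 \left(\frac{172}{9} + 155\right)}{7} = \frac{1003}{7} \cdot \frac{1567}{9} = \frac{1571701}{63}$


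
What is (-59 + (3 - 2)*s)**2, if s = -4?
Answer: 3969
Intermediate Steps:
(-59 + (3 - 2)*s)**2 = (-59 + (3 - 2)*(-4))**2 = (-59 + 1*(-4))**2 = (-59 - 4)**2 = (-63)**2 = 3969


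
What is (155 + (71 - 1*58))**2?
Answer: 28224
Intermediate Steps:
(155 + (71 - 1*58))**2 = (155 + (71 - 58))**2 = (155 + 13)**2 = 168**2 = 28224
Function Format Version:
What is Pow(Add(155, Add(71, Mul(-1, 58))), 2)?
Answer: 28224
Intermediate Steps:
Pow(Add(155, Add(71, Mul(-1, 58))), 2) = Pow(Add(155, Add(71, -58)), 2) = Pow(Add(155, 13), 2) = Pow(168, 2) = 28224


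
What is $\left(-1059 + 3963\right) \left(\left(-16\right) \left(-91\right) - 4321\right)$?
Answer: $-8319960$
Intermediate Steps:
$\left(-1059 + 3963\right) \left(\left(-16\right) \left(-91\right) - 4321\right) = 2904 \left(1456 - 4321\right) = 2904 \left(-2865\right) = -8319960$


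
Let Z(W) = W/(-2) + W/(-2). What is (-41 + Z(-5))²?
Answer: 1296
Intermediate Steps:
Z(W) = -W (Z(W) = W*(-½) + W*(-½) = -W/2 - W/2 = -W)
(-41 + Z(-5))² = (-41 - 1*(-5))² = (-41 + 5)² = (-36)² = 1296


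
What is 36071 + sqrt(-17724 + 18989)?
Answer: 36071 + sqrt(1265) ≈ 36107.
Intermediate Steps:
36071 + sqrt(-17724 + 18989) = 36071 + sqrt(1265)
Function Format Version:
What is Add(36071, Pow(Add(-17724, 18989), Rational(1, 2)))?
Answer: Add(36071, Pow(1265, Rational(1, 2))) ≈ 36107.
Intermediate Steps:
Add(36071, Pow(Add(-17724, 18989), Rational(1, 2))) = Add(36071, Pow(1265, Rational(1, 2)))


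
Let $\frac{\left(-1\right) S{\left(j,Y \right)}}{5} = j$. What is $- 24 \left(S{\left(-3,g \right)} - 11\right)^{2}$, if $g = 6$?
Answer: $-384$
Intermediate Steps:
$S{\left(j,Y \right)} = - 5 j$
$- 24 \left(S{\left(-3,g \right)} - 11\right)^{2} = - 24 \left(\left(-5\right) \left(-3\right) - 11\right)^{2} = - 24 \left(15 - 11\right)^{2} = - 24 \cdot 4^{2} = \left(-24\right) 16 = -384$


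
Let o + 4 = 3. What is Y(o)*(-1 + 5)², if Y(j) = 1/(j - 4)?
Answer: -16/5 ≈ -3.2000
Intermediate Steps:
o = -1 (o = -4 + 3 = -1)
Y(j) = 1/(-4 + j)
Y(o)*(-1 + 5)² = (-1 + 5)²/(-4 - 1) = 4²/(-5) = -⅕*16 = -16/5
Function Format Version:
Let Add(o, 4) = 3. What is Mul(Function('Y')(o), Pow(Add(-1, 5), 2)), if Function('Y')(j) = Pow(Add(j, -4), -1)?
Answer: Rational(-16, 5) ≈ -3.2000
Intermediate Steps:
o = -1 (o = Add(-4, 3) = -1)
Function('Y')(j) = Pow(Add(-4, j), -1)
Mul(Function('Y')(o), Pow(Add(-1, 5), 2)) = Mul(Pow(Add(-4, -1), -1), Pow(Add(-1, 5), 2)) = Mul(Pow(-5, -1), Pow(4, 2)) = Mul(Rational(-1, 5), 16) = Rational(-16, 5)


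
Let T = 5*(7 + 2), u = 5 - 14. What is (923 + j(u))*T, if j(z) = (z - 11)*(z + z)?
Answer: 57735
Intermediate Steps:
u = -9
j(z) = 2*z*(-11 + z) (j(z) = (-11 + z)*(2*z) = 2*z*(-11 + z))
T = 45 (T = 5*9 = 45)
(923 + j(u))*T = (923 + 2*(-9)*(-11 - 9))*45 = (923 + 2*(-9)*(-20))*45 = (923 + 360)*45 = 1283*45 = 57735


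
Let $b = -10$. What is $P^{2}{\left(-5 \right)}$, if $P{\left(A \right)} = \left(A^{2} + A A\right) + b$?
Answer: $1600$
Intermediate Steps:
$P{\left(A \right)} = -10 + 2 A^{2}$ ($P{\left(A \right)} = \left(A^{2} + A A\right) - 10 = \left(A^{2} + A^{2}\right) - 10 = 2 A^{2} - 10 = -10 + 2 A^{2}$)
$P^{2}{\left(-5 \right)} = \left(-10 + 2 \left(-5\right)^{2}\right)^{2} = \left(-10 + 2 \cdot 25\right)^{2} = \left(-10 + 50\right)^{2} = 40^{2} = 1600$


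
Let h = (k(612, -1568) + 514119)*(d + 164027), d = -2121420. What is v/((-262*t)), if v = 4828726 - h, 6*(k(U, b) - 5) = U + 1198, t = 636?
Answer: -3020814083039/499896 ≈ -6.0429e+6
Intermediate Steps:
k(U, b) = 614/3 + U/6 (k(U, b) = 5 + (U + 1198)/6 = 5 + (1198 + U)/6 = 5 + (599/3 + U/6) = 614/3 + U/6)
h = -3020799596861/3 (h = ((614/3 + (1/6)*612) + 514119)*(-2121420 + 164027) = ((614/3 + 102) + 514119)*(-1957393) = (920/3 + 514119)*(-1957393) = (1543277/3)*(-1957393) = -3020799596861/3 ≈ -1.0069e+12)
v = 3020814083039/3 (v = 4828726 - 1*(-3020799596861/3) = 4828726 + 3020799596861/3 = 3020814083039/3 ≈ 1.0069e+12)
v/((-262*t)) = 3020814083039/(3*((-262*636))) = (3020814083039/3)/(-166632) = (3020814083039/3)*(-1/166632) = -3020814083039/499896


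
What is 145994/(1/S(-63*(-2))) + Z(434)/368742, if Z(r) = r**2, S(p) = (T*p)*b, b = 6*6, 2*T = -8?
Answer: -488383132445278/184371 ≈ -2.6489e+9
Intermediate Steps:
T = -4 (T = (1/2)*(-8) = -4)
b = 36
S(p) = -144*p (S(p) = -4*p*36 = -144*p)
145994/(1/S(-63*(-2))) + Z(434)/368742 = 145994/(1/(-(-9072)*(-2))) + 434**2/368742 = 145994/(1/(-144*126)) + 188356*(1/368742) = 145994/(1/(-18144)) + 94178/184371 = 145994/(-1/18144) + 94178/184371 = 145994*(-18144) + 94178/184371 = -2648915136 + 94178/184371 = -488383132445278/184371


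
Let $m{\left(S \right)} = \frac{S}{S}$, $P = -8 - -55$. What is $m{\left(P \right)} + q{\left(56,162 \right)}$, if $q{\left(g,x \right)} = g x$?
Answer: $9073$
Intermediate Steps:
$P = 47$ ($P = -8 + 55 = 47$)
$m{\left(S \right)} = 1$
$m{\left(P \right)} + q{\left(56,162 \right)} = 1 + 56 \cdot 162 = 1 + 9072 = 9073$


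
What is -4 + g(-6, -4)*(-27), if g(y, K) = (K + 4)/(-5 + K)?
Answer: -4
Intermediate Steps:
g(y, K) = (4 + K)/(-5 + K)
-4 + g(-6, -4)*(-27) = -4 + ((4 - 4)/(-5 - 4))*(-27) = -4 + (0/(-9))*(-27) = -4 - ⅑*0*(-27) = -4 + 0*(-27) = -4 + 0 = -4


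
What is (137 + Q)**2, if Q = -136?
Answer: 1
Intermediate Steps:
(137 + Q)**2 = (137 - 136)**2 = 1**2 = 1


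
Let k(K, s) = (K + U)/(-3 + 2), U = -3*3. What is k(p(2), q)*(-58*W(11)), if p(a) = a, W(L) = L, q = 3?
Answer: -4466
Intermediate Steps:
U = -9
k(K, s) = 9 - K (k(K, s) = (K - 9)/(-3 + 2) = (-9 + K)/(-1) = (-9 + K)*(-1) = 9 - K)
k(p(2), q)*(-58*W(11)) = (9 - 1*2)*(-58*11) = (9 - 2)*(-638) = 7*(-638) = -4466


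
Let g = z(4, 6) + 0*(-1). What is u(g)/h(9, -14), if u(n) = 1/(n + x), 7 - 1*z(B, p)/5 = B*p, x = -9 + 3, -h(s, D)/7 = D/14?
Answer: -1/637 ≈ -0.0015699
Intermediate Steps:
h(s, D) = -D/2 (h(s, D) = -7*D/14 = -D/2)
x = -6
z(B, p) = 35 - 5*B*p
g = -85 (g = (35 - 5*4*6) + 0*(-1) = (35 - 120) + 0 = -85 + 0 = -85)
u(n) = 1/(-6 + n) (u(n) = 1/(n - 6) = 1/(-6 + n))
u(g)/h(9, -14) = 1/((-6 - 85)*((-½*(-14)))) = 1/(-91*7) = -1/91*⅐ = -1/637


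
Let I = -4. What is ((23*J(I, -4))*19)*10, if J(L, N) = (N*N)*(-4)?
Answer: -279680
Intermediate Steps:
J(L, N) = -4*N² (J(L, N) = N²*(-4) = -4*N²)
((23*J(I, -4))*19)*10 = ((23*(-4*(-4)²))*19)*10 = ((23*(-4*16))*19)*10 = ((23*(-64))*19)*10 = -1472*19*10 = -27968*10 = -279680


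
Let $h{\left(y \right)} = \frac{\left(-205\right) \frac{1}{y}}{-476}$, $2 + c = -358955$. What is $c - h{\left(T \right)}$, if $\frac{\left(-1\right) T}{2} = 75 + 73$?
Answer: $- \frac{50575605267}{140896} \approx -3.5896 \cdot 10^{5}$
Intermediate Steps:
$c = -358957$ ($c = -2 - 358955 = -358957$)
$T = -296$ ($T = - 2 \left(75 + 73\right) = \left(-2\right) 148 = -296$)
$h{\left(y \right)} = \frac{205}{476 y}$ ($h{\left(y \right)} = - \frac{205}{y} \left(- \frac{1}{476}\right) = \frac{205}{476 y}$)
$c - h{\left(T \right)} = -358957 - \frac{205}{476 \left(-296\right)} = -358957 - \frac{205}{476} \left(- \frac{1}{296}\right) = -358957 - - \frac{205}{140896} = -358957 + \frac{205}{140896} = - \frac{50575605267}{140896}$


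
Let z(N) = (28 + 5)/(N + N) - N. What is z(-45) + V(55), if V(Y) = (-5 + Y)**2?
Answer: 76339/30 ≈ 2544.6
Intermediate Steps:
z(N) = -N + 33/(2*N) (z(N) = 33/((2*N)) - N = 33*(1/(2*N)) - N = 33/(2*N) - N = -N + 33/(2*N))
z(-45) + V(55) = (-1*(-45) + (33/2)/(-45)) + (-5 + 55)**2 = (45 + (33/2)*(-1/45)) + 50**2 = (45 - 11/30) + 2500 = 1339/30 + 2500 = 76339/30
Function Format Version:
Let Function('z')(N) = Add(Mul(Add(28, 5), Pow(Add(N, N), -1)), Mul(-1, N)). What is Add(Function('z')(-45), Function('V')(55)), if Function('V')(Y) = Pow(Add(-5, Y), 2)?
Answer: Rational(76339, 30) ≈ 2544.6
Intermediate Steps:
Function('z')(N) = Add(Mul(-1, N), Mul(Rational(33, 2), Pow(N, -1))) (Function('z')(N) = Add(Mul(33, Pow(Mul(2, N), -1)), Mul(-1, N)) = Add(Mul(33, Mul(Rational(1, 2), Pow(N, -1))), Mul(-1, N)) = Add(Mul(Rational(33, 2), Pow(N, -1)), Mul(-1, N)) = Add(Mul(-1, N), Mul(Rational(33, 2), Pow(N, -1))))
Add(Function('z')(-45), Function('V')(55)) = Add(Add(Mul(-1, -45), Mul(Rational(33, 2), Pow(-45, -1))), Pow(Add(-5, 55), 2)) = Add(Add(45, Mul(Rational(33, 2), Rational(-1, 45))), Pow(50, 2)) = Add(Add(45, Rational(-11, 30)), 2500) = Add(Rational(1339, 30), 2500) = Rational(76339, 30)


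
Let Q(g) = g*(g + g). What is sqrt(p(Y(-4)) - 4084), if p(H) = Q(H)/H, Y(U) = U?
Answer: 2*I*sqrt(1023) ≈ 63.969*I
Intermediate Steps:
Q(g) = 2*g**2 (Q(g) = g*(2*g) = 2*g**2)
p(H) = 2*H (p(H) = (2*H**2)/H = 2*H)
sqrt(p(Y(-4)) - 4084) = sqrt(2*(-4) - 4084) = sqrt(-8 - 4084) = sqrt(-4092) = 2*I*sqrt(1023)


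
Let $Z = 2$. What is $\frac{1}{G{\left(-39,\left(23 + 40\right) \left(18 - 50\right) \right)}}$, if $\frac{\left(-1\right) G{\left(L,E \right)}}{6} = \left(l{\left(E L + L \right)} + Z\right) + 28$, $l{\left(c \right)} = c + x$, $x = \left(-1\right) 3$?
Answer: $- \frac{1}{471672} \approx -2.1201 \cdot 10^{-6}$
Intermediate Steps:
$x = -3$
$l{\left(c \right)} = -3 + c$ ($l{\left(c \right)} = c - 3 = -3 + c$)
$G{\left(L,E \right)} = -162 - 6 L - 6 E L$ ($G{\left(L,E \right)} = - 6 \left(\left(\left(-3 + \left(E L + L\right)\right) + 2\right) + 28\right) = - 6 \left(\left(\left(-3 + \left(L + E L\right)\right) + 2\right) + 28\right) = - 6 \left(\left(\left(-3 + L + E L\right) + 2\right) + 28\right) = - 6 \left(\left(-1 + L + E L\right) + 28\right) = - 6 \left(27 + L + E L\right) = -162 - 6 L - 6 E L$)
$\frac{1}{G{\left(-39,\left(23 + 40\right) \left(18 - 50\right) \right)}} = \frac{1}{-162 - - 234 \left(1 + \left(23 + 40\right) \left(18 - 50\right)\right)} = \frac{1}{-162 - - 234 \left(1 + 63 \left(-32\right)\right)} = \frac{1}{-162 - - 234 \left(1 - 2016\right)} = \frac{1}{-162 - \left(-234\right) \left(-2015\right)} = \frac{1}{-162 - 471510} = \frac{1}{-471672} = - \frac{1}{471672}$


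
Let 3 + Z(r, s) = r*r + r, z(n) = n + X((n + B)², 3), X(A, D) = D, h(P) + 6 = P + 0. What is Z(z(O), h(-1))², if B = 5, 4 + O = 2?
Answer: 1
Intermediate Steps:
O = -2 (O = -4 + 2 = -2)
h(P) = -6 + P (h(P) = -6 + (P + 0) = -6 + P)
z(n) = 3 + n (z(n) = n + 3 = 3 + n)
Z(r, s) = -3 + r + r² (Z(r, s) = -3 + (r*r + r) = -3 + (r² + r) = -3 + (r + r²) = -3 + r + r²)
Z(z(O), h(-1))² = (-3 + (3 - 2) + (3 - 2)²)² = (-3 + 1 + 1²)² = (-3 + 1 + 1)² = (-1)² = 1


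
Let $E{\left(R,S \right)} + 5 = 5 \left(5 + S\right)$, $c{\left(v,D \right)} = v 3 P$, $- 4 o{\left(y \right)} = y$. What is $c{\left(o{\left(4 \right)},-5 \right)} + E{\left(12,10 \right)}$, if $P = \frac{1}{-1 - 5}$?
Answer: $\frac{141}{2} \approx 70.5$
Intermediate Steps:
$P = - \frac{1}{6}$ ($P = \frac{1}{-6} = - \frac{1}{6} \approx -0.16667$)
$o{\left(y \right)} = - \frac{y}{4}$
$c{\left(v,D \right)} = - \frac{v}{2}$ ($c{\left(v,D \right)} = v 3 \left(- \frac{1}{6}\right) = 3 v \left(- \frac{1}{6}\right) = - \frac{v}{2}$)
$E{\left(R,S \right)} = 20 + 5 S$ ($E{\left(R,S \right)} = -5 + 5 \left(5 + S\right) = -5 + \left(25 + 5 S\right) = 20 + 5 S$)
$c{\left(o{\left(4 \right)},-5 \right)} + E{\left(12,10 \right)} = - \frac{\left(- \frac{1}{4}\right) 4}{2} + \left(20 + 5 \cdot 10\right) = \left(- \frac{1}{2}\right) \left(-1\right) + \left(20 + 50\right) = \frac{1}{2} + 70 = \frac{141}{2}$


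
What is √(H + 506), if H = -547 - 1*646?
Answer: I*√687 ≈ 26.211*I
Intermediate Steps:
H = -1193 (H = -547 - 646 = -1193)
√(H + 506) = √(-1193 + 506) = √(-687) = I*√687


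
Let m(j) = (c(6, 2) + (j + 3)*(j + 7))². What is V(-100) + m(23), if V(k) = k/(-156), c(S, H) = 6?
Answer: 24094069/39 ≈ 6.1780e+5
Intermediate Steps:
V(k) = -k/156 (V(k) = k*(-1/156) = -k/156)
m(j) = (6 + (3 + j)*(7 + j))² (m(j) = (6 + (j + 3)*(j + 7))² = (6 + (3 + j)*(7 + j))²)
V(-100) + m(23) = -1/156*(-100) + (27 + 23² + 10*23)² = 25/39 + (27 + 529 + 230)² = 25/39 + 786² = 25/39 + 617796 = 24094069/39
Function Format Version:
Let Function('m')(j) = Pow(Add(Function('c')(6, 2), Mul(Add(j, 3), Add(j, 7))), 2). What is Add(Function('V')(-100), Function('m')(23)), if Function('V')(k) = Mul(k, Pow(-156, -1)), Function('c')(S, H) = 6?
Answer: Rational(24094069, 39) ≈ 6.1780e+5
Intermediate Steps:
Function('V')(k) = Mul(Rational(-1, 156), k) (Function('V')(k) = Mul(k, Rational(-1, 156)) = Mul(Rational(-1, 156), k))
Function('m')(j) = Pow(Add(6, Mul(Add(3, j), Add(7, j))), 2) (Function('m')(j) = Pow(Add(6, Mul(Add(j, 3), Add(j, 7))), 2) = Pow(Add(6, Mul(Add(3, j), Add(7, j))), 2))
Add(Function('V')(-100), Function('m')(23)) = Add(Mul(Rational(-1, 156), -100), Pow(Add(27, Pow(23, 2), Mul(10, 23)), 2)) = Add(Rational(25, 39), Pow(Add(27, 529, 230), 2)) = Add(Rational(25, 39), Pow(786, 2)) = Add(Rational(25, 39), 617796) = Rational(24094069, 39)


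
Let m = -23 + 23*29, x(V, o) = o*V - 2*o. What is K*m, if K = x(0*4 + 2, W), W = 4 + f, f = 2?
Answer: 0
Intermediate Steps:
W = 6 (W = 4 + 2 = 6)
x(V, o) = -2*o + V*o (x(V, o) = V*o - 2*o = -2*o + V*o)
K = 0 (K = 6*(-2 + (0*4 + 2)) = 6*(-2 + (0 + 2)) = 6*(-2 + 2) = 6*0 = 0)
m = 644 (m = -23 + 667 = 644)
K*m = 0*644 = 0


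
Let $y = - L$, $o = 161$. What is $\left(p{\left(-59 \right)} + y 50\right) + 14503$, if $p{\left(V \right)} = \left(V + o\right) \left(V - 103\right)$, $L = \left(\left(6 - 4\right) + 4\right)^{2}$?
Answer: $-3821$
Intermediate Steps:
$L = 36$ ($L = \left(\left(6 - 4\right) + 4\right)^{2} = \left(2 + 4\right)^{2} = 6^{2} = 36$)
$y = -36$ ($y = \left(-1\right) 36 = -36$)
$p{\left(V \right)} = \left(-103 + V\right) \left(161 + V\right)$ ($p{\left(V \right)} = \left(V + 161\right) \left(V - 103\right) = \left(161 + V\right) \left(-103 + V\right) = \left(-103 + V\right) \left(161 + V\right)$)
$\left(p{\left(-59 \right)} + y 50\right) + 14503 = \left(\left(-16583 + \left(-59\right)^{2} + 58 \left(-59\right)\right) - 1800\right) + 14503 = \left(\left(-16583 + 3481 - 3422\right) - 1800\right) + 14503 = \left(-16524 - 1800\right) + 14503 = -18324 + 14503 = -3821$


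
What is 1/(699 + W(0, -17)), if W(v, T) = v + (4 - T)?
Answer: 1/720 ≈ 0.0013889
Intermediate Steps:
W(v, T) = 4 + v - T
1/(699 + W(0, -17)) = 1/(699 + (4 + 0 - 1*(-17))) = 1/(699 + (4 + 0 + 17)) = 1/(699 + 21) = 1/720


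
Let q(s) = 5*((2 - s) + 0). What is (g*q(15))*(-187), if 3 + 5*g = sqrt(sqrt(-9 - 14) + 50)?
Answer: -7293 + 2431*sqrt(50 + I*sqrt(23)) ≈ 9916.5 + 823.45*I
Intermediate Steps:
q(s) = 10 - 5*s (q(s) = 5*(2 - s) = 10 - 5*s)
g = -3/5 + sqrt(50 + I*sqrt(23))/5 (g = -3/5 + sqrt(sqrt(-9 - 14) + 50)/5 = -3/5 + sqrt(sqrt(-23) + 50)/5 = -3/5 + sqrt(I*sqrt(23) + 50)/5 = -3/5 + sqrt(50 + I*sqrt(23))/5 ≈ 0.81583 + 0.067746*I)
(g*q(15))*(-187) = ((-3/5 + sqrt(50 + I*sqrt(23))/5)*(10 - 5*15))*(-187) = ((-3/5 + sqrt(50 + I*sqrt(23))/5)*(10 - 75))*(-187) = ((-3/5 + sqrt(50 + I*sqrt(23))/5)*(-65))*(-187) = (39 - 13*sqrt(50 + I*sqrt(23)))*(-187) = -7293 + 2431*sqrt(50 + I*sqrt(23))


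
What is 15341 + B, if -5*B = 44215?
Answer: 6498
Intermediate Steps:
B = -8843 (B = -⅕*44215 = -8843)
15341 + B = 15341 - 8843 = 6498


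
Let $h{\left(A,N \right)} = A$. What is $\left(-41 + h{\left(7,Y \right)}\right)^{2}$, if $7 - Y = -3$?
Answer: $1156$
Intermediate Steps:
$Y = 10$ ($Y = 7 - -3 = 7 + 3 = 10$)
$\left(-41 + h{\left(7,Y \right)}\right)^{2} = \left(-41 + 7\right)^{2} = \left(-34\right)^{2} = 1156$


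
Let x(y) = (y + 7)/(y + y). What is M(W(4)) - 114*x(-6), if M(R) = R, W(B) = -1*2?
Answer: 15/2 ≈ 7.5000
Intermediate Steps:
W(B) = -2
x(y) = (7 + y)/(2*y) (x(y) = (7 + y)/((2*y)) = (7 + y)*(1/(2*y)) = (7 + y)/(2*y))
M(W(4)) - 114*x(-6) = -2 - 57*(7 - 6)/(-6) = -2 - 57*(-1)/6 = -2 - 114*(-1/12) = -2 + 19/2 = 15/2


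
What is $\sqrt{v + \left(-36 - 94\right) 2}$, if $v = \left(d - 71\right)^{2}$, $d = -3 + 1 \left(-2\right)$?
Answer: $2 \sqrt{1379} \approx 74.27$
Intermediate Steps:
$d = -5$ ($d = -3 - 2 = -5$)
$v = 5776$ ($v = \left(-5 - 71\right)^{2} = \left(-76\right)^{2} = 5776$)
$\sqrt{v + \left(-36 - 94\right) 2} = \sqrt{5776 + \left(-36 - 94\right) 2} = \sqrt{5776 - 260} = \sqrt{5516} = 2 \sqrt{1379}$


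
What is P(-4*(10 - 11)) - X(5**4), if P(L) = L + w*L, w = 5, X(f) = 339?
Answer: -315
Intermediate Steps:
P(L) = 6*L (P(L) = L + 5*L = 6*L)
P(-4*(10 - 11)) - X(5**4) = 6*(-4*(10 - 11)) - 1*339 = 6*(-4*(-1)) - 339 = 6*4 - 339 = 24 - 339 = -315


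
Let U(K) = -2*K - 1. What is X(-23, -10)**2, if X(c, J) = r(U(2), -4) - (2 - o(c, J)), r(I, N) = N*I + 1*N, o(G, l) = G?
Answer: 81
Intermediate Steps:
U(K) = -1 - 2*K
r(I, N) = N + I*N (r(I, N) = I*N + N = N + I*N)
X(c, J) = 14 + c (X(c, J) = -4*(1 + (-1 - 2*2)) - (2 - c) = -4*(1 + (-1 - 4)) + (-2 + c) = -4*(1 - 5) + (-2 + c) = -4*(-4) + (-2 + c) = 16 + (-2 + c) = 14 + c)
X(-23, -10)**2 = (14 - 23)**2 = (-9)**2 = 81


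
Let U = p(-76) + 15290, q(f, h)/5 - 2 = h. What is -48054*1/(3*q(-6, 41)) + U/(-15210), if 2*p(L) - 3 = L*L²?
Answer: -8876957/145340 ≈ -61.077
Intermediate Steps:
q(f, h) = 10 + 5*h
p(L) = 3/2 + L³/2 (p(L) = 3/2 + (L*L²)/2 = 3/2 + L³/2)
U = -408393/2 (U = (3/2 + (½)*(-76)³) + 15290 = (3/2 + (½)*(-438976)) + 15290 = (3/2 - 219488) + 15290 = -438973/2 + 15290 = -408393/2 ≈ -2.0420e+5)
-48054*1/(3*q(-6, 41)) + U/(-15210) = -48054*1/(3*(10 + 5*41)) - 408393/2/(-15210) = -48054*1/(3*(10 + 205)) - 408393/2*(-1/15210) = -48054/(215*3) + 45377/3380 = -48054/645 + 45377/3380 = -48054*1/645 + 45377/3380 = -16018/215 + 45377/3380 = -8876957/145340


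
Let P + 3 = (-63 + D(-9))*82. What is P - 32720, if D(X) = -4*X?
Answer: -34937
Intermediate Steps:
P = -2217 (P = -3 + (-63 - 4*(-9))*82 = -3 + (-63 + 36)*82 = -3 - 27*82 = -3 - 2214 = -2217)
P - 32720 = -2217 - 32720 = -34937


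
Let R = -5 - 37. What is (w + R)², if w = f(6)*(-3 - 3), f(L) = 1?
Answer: 2304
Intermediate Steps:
R = -42
w = -6 (w = 1*(-3 - 3) = 1*(-6) = -6)
(w + R)² = (-6 - 42)² = (-48)² = 2304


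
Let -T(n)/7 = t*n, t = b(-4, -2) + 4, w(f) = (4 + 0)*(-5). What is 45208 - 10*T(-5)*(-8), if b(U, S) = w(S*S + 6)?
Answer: 408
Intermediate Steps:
w(f) = -20 (w(f) = 4*(-5) = -20)
b(U, S) = -20
t = -16 (t = -20 + 4 = -16)
T(n) = 112*n (T(n) = -(-112)*n = 112*n)
45208 - 10*T(-5)*(-8) = 45208 - 10*(112*(-5))*(-8) = 45208 - 10*(-560)*(-8) = 45208 - (-5600)*(-8) = 45208 - 1*44800 = 45208 - 44800 = 408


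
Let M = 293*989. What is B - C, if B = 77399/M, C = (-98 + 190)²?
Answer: -2452595129/289777 ≈ -8463.7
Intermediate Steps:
M = 289777
C = 8464 (C = 92² = 8464)
B = 77399/289777 ≈ 0.26710
B - C = 77399/289777 - 1*8464 = 77399/289777 - 8464 = -2452595129/289777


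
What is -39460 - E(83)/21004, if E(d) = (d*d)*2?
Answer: -414415809/10502 ≈ -39461.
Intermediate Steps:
E(d) = 2*d² (E(d) = d²*2 = 2*d²)
-39460 - E(83)/21004 = -39460 - 2*83²/21004 = -39460 - 2*6889/21004 = -39460 - 13778/21004 = -39460 - 1*6889/10502 = -39460 - 6889/10502 = -414415809/10502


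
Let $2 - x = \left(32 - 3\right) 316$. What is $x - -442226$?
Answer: $433064$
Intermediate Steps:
$x = -9162$ ($x = 2 - \left(32 - 3\right) 316 = 2 - 29 \cdot 316 = 2 - 9164 = -9162$)
$x - -442226 = -9162 - -442226 = -9162 + 442226 = 433064$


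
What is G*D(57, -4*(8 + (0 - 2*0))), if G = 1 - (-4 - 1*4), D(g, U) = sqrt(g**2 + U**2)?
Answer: 9*sqrt(4273) ≈ 588.31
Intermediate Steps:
D(g, U) = sqrt(U**2 + g**2)
G = 9 (G = 1 - (-4 - 4) = 1 - 1*(-8) = 1 + 8 = 9)
G*D(57, -4*(8 + (0 - 2*0))) = 9*sqrt((-4*(8 + (0 - 2*0)))**2 + 57**2) = 9*sqrt((-4*(8 + (0 + 0)))**2 + 3249) = 9*sqrt((-4*(8 + 0))**2 + 3249) = 9*sqrt((-4*8)**2 + 3249) = 9*sqrt((-32)**2 + 3249) = 9*sqrt(1024 + 3249) = 9*sqrt(4273)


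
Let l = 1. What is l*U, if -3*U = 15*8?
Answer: -40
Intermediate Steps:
U = -40 (U = -5*8 = -1/3*120 = -40)
l*U = 1*(-40) = -40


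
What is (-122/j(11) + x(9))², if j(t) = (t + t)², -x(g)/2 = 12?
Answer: 34445161/58564 ≈ 588.16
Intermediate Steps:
x(g) = -24 (x(g) = -2*12 = -24)
j(t) = 4*t² (j(t) = (2*t)² = 4*t²)
(-122/j(11) + x(9))² = (-122/(4*11²) - 24)² = (-122/(4*121) - 24)² = (-122/484 - 24)² = (-122*1/484 - 24)² = (-61/242 - 24)² = (-5869/242)² = 34445161/58564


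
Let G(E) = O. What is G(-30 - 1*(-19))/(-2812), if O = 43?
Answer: -43/2812 ≈ -0.015292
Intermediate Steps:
G(E) = 43
G(-30 - 1*(-19))/(-2812) = 43/(-2812) = 43*(-1/2812) = -43/2812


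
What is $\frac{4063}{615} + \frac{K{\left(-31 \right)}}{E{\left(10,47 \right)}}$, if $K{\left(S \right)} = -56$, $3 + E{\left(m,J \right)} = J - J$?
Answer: $\frac{5181}{205} \approx 25.273$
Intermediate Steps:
$E{\left(m,J \right)} = -3$ ($E{\left(m,J \right)} = -3 + \left(J - J\right) = -3 + 0 = -3$)
$\frac{4063}{615} + \frac{K{\left(-31 \right)}}{E{\left(10,47 \right)}} = \frac{4063}{615} - \frac{56}{-3} = 4063 \cdot \frac{1}{615} - - \frac{56}{3} = \frac{4063}{615} + \frac{56}{3} = \frac{5181}{205}$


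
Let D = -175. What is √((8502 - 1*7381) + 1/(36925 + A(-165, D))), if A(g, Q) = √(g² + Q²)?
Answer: √(206964630 + 28025*√2314)/(5*√(7385 + √2314)) ≈ 33.481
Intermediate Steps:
A(g, Q) = √(Q² + g²)
√((8502 - 1*7381) + 1/(36925 + A(-165, D))) = √((8502 - 1*7381) + 1/(36925 + √((-175)² + (-165)²))) = √((8502 - 7381) + 1/(36925 + √(30625 + 27225))) = √(1121 + 1/(36925 + √57850)) = √(1121 + 1/(36925 + 5*√2314))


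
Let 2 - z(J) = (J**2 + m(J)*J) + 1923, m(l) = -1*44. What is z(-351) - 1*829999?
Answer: -970565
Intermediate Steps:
m(l) = -44
z(J) = -1921 - J**2 + 44*J (z(J) = 2 - ((J**2 - 44*J) + 1923) = 2 - (1923 + J**2 - 44*J) = 2 + (-1923 - J**2 + 44*J) = -1921 - J**2 + 44*J)
z(-351) - 1*829999 = (-1921 - 1*(-351)**2 + 44*(-351)) - 1*829999 = (-1921 - 1*123201 - 15444) - 829999 = (-1921 - 123201 - 15444) - 829999 = -140566 - 829999 = -970565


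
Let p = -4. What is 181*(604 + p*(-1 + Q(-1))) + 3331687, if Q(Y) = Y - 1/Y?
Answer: 3441735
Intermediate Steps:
181*(604 + p*(-1 + Q(-1))) + 3331687 = 181*(604 - 4*(-1 + (-1 - 1/(-1)))) + 3331687 = 181*(604 - 4*(-1 + (-1 - 1*(-1)))) + 3331687 = 181*(604 - 4*(-1 + (-1 + 1))) + 3331687 = 181*(604 - 4*(-1 + 0)) + 3331687 = 181*(604 - 4*(-1)) + 3331687 = 181*(604 + 4) + 3331687 = 181*608 + 3331687 = 110048 + 3331687 = 3441735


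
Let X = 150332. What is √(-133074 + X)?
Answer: √17258 ≈ 131.37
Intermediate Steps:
√(-133074 + X) = √(-133074 + 150332) = √17258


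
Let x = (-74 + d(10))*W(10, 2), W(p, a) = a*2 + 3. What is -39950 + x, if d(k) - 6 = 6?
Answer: -40384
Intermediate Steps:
W(p, a) = 3 + 2*a (W(p, a) = 2*a + 3 = 3 + 2*a)
d(k) = 12 (d(k) = 6 + 6 = 12)
x = -434 (x = (-74 + 12)*(3 + 2*2) = -62*(3 + 4) = -62*7 = -434)
-39950 + x = -39950 - 434 = -40384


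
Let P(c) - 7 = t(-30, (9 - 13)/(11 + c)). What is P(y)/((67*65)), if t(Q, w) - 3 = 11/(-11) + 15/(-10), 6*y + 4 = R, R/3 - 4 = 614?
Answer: 3/1742 ≈ 0.0017222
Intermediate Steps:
R = 1854 (R = 12 + 3*614 = 12 + 1842 = 1854)
y = 925/3 (y = -⅔ + (⅙)*1854 = -⅔ + 309 = 925/3 ≈ 308.33)
t(Q, w) = ½ (t(Q, w) = 3 + (11/(-11) + 15/(-10)) = 3 + (11*(-1/11) + 15*(-⅒)) = 3 + (-1 - 3/2) = 3 - 5/2 = ½)
P(c) = 15/2 (P(c) = 7 + ½ = 15/2)
P(y)/((67*65)) = 15/(2*((67*65))) = (15/2)/4355 = (15/2)*(1/4355) = 3/1742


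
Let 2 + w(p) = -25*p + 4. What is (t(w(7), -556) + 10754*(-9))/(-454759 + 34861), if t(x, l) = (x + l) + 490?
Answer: 97025/419898 ≈ 0.23107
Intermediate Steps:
w(p) = 2 - 25*p (w(p) = -2 + (-25*p + 4) = -2 + (4 - 25*p) = 2 - 25*p)
t(x, l) = 490 + l + x (t(x, l) = (l + x) + 490 = 490 + l + x)
(t(w(7), -556) + 10754*(-9))/(-454759 + 34861) = ((490 - 556 + (2 - 25*7)) + 10754*(-9))/(-454759 + 34861) = ((490 - 556 + (2 - 175)) - 96786)/(-419898) = ((490 - 556 - 173) - 96786)*(-1/419898) = (-239 - 96786)*(-1/419898) = -97025*(-1/419898) = 97025/419898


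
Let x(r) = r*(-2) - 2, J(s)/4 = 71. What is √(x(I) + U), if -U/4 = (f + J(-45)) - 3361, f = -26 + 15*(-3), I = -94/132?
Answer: √13712061/33 ≈ 112.21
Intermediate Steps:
J(s) = 284 (J(s) = 4*71 = 284)
I = -47/66 (I = -94*1/132 = -47/66 ≈ -0.71212)
f = -71 (f = -26 - 45 = -71)
x(r) = -2 - 2*r (x(r) = -2*r - 2 = -2 - 2*r)
U = 12592 (U = -4*((-71 + 284) - 3361) = -4*(213 - 3361) = -4*(-3148) = 12592)
√(x(I) + U) = √((-2 - 2*(-47/66)) + 12592) = √((-2 + 47/33) + 12592) = √(-19/33 + 12592) = √(415517/33) = √13712061/33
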